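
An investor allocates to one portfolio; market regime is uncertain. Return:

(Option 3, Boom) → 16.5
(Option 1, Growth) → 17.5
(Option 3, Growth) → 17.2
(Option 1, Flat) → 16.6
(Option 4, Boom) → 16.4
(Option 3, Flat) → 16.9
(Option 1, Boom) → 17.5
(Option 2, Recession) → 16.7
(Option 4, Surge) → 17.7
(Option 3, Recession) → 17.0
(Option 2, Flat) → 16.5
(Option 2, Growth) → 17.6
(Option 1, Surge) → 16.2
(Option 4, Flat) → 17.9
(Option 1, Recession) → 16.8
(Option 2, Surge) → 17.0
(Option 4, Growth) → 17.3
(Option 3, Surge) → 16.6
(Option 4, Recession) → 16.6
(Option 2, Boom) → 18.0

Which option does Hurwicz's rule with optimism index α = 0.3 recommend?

Option 1: 0.3·17.5 + 0.7·16.2 = 16.59
Option 2: 0.3·18.0 + 0.7·16.5 = 16.95
Option 3: 0.3·17.2 + 0.7·16.5 = 16.71
Option 4: 0.3·17.9 + 0.7·16.4 = 16.85
Highest Hurwicz score = 16.95 → Option 2.

Option 2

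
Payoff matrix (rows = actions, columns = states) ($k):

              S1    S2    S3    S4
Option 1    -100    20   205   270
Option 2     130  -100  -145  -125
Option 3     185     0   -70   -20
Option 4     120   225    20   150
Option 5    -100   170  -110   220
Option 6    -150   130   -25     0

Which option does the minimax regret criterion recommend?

Option 4

Column bests: S1=185, S2=225, S3=205, S4=270.
Option 1 regrets: 285, 205, 0, 0 → max 285
Option 2 regrets: 55, 325, 350, 395 → max 395
Option 3 regrets: 0, 225, 275, 290 → max 290
Option 4 regrets: 65, 0, 185, 120 → max 185
Option 5 regrets: 285, 55, 315, 50 → max 315
Option 6 regrets: 335, 95, 230, 270 → max 335
Smallest max regret = 185 → Option 4.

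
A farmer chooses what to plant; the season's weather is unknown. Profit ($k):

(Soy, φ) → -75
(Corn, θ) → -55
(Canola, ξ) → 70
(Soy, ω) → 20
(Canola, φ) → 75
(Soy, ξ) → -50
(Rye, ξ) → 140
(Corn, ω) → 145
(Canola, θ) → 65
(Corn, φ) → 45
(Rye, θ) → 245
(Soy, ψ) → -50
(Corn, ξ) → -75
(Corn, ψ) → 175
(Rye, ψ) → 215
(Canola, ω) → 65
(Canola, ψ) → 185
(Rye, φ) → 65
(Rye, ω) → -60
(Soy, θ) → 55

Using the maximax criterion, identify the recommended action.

Row maxima: Corn=175, Rye=245, Soy=55, Canola=185
Best best-case = 245 → Rye.

Rye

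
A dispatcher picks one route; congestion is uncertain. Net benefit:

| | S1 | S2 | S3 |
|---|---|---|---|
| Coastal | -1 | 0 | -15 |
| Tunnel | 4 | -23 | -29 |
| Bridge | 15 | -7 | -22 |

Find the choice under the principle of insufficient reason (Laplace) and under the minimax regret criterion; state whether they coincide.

Row averages: Coastal=-16/3, Tunnel=-16, Bridge=-14/3
Highest average = -14/3 → Bridge.
Column bests: S1=15, S2=0, S3=-15.
Coastal regrets: 16, 0, 0 → max 16
Tunnel regrets: 11, 23, 14 → max 23
Bridge regrets: 0, 7, 7 → max 7
Smallest max regret = 7 → Bridge.

laplace → Bridge; minimax regret → Bridge (agree)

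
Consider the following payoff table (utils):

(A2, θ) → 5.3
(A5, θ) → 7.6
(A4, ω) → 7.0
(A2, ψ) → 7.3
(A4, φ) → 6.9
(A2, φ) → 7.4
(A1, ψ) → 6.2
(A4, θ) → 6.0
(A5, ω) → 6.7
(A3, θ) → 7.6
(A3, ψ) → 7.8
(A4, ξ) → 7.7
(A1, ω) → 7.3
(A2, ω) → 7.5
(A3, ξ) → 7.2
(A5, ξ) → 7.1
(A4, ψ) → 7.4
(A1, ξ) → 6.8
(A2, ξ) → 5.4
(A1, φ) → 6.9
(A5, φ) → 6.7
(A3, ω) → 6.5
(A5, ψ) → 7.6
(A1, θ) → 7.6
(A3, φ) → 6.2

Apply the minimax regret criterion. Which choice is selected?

A5

Column bests: θ=7.6, φ=7.4, ψ=7.8, ω=7.5, ξ=7.7.
A1 regrets: 0.0, 0.5, 1.6, 0.2, 0.9 → max 1.6
A2 regrets: 2.3, 0.0, 0.5, 0.0, 2.3 → max 2.3
A3 regrets: 0.0, 1.2, 0.0, 1.0, 0.5 → max 1.2
A4 regrets: 1.6, 0.5, 0.4, 0.5, 0.0 → max 1.6
A5 regrets: 0.0, 0.7, 0.2, 0.8, 0.6 → max 0.8
Smallest max regret = 0.8 → A5.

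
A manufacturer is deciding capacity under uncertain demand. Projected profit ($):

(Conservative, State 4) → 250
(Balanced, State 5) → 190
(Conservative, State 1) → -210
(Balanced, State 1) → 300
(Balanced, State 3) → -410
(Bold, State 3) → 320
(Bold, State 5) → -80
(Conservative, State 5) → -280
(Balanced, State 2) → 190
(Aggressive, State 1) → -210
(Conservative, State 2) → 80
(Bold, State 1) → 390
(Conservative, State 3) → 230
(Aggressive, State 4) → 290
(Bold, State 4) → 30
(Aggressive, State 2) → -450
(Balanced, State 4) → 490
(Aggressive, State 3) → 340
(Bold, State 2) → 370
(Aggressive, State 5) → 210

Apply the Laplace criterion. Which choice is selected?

Row averages: Conservative=14, Balanced=152, Aggressive=36, Bold=206
Highest average = 206 → Bold.

Bold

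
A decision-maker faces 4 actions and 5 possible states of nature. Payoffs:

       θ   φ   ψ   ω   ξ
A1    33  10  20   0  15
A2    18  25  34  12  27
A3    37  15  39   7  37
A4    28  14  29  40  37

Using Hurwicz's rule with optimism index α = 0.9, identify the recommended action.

A4

A1: 0.9·33 + 0.1·0 = 29.7
A2: 0.9·34 + 0.1·12 = 31.8
A3: 0.9·39 + 0.1·7 = 35.8
A4: 0.9·40 + 0.1·14 = 37.4
Highest Hurwicz score = 37.4 → A4.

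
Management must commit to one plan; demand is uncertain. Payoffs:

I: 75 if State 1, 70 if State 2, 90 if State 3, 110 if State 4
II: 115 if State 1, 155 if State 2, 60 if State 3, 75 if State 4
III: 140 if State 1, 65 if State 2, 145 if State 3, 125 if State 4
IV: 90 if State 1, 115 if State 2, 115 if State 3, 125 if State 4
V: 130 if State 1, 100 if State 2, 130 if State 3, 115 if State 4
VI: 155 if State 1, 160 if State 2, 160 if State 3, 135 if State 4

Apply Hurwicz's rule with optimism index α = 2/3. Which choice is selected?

I: 2/3·110 + 1/3·70 = 290/3
II: 2/3·155 + 1/3·60 = 370/3
III: 2/3·145 + 1/3·65 = 355/3
IV: 2/3·125 + 1/3·90 = 340/3
V: 2/3·130 + 1/3·100 = 120
VI: 2/3·160 + 1/3·135 = 455/3
Highest Hurwicz score = 455/3 → VI.

VI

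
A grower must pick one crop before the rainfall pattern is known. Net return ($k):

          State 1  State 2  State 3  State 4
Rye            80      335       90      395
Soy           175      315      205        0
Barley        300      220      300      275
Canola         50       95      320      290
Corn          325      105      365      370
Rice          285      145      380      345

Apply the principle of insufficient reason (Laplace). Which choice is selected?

Corn

Row averages: Rye=225, Soy=173.75, Barley=273.75, Canola=188.75, Corn=291.25, Rice=288.75
Highest average = 291.25 → Corn.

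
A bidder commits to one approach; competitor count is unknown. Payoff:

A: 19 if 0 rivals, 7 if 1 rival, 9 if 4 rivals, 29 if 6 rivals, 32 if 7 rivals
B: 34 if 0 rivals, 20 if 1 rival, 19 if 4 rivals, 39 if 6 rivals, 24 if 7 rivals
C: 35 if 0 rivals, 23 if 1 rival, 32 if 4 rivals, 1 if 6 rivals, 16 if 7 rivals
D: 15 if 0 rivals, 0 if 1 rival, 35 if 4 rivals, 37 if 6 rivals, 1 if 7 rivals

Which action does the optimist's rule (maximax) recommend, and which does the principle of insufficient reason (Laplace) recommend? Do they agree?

Row maxima: A=32, B=39, C=35, D=37
Best best-case = 39 → B.
Row averages: A=19.2, B=27.2, C=21.4, D=17.6
Highest average = 27.2 → B.

maximax → B; laplace → B (agree)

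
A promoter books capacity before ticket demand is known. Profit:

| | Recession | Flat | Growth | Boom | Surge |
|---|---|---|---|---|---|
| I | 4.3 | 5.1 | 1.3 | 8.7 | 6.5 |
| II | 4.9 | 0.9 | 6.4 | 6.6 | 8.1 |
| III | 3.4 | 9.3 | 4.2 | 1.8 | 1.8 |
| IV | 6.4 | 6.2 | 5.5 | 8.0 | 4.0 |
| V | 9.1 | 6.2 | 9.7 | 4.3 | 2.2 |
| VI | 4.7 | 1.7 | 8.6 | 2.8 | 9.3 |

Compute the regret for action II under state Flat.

Best payoff under Flat is 9.3.
Regret = 9.3 − 0.9 = 8.4.

8.4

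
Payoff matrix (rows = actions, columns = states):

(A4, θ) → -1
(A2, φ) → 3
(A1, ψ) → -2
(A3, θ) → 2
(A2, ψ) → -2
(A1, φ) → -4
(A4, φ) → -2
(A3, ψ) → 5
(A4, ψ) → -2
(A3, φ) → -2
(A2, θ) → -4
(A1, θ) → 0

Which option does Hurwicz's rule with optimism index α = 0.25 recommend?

A3

A1: 0.25·0 + 0.75·(-4) = -3
A2: 0.25·3 + 0.75·(-4) = -2.25
A3: 0.25·5 + 0.75·(-2) = -0.25
A4: 0.25·(-1) + 0.75·(-2) = -1.75
Highest Hurwicz score = -0.25 → A3.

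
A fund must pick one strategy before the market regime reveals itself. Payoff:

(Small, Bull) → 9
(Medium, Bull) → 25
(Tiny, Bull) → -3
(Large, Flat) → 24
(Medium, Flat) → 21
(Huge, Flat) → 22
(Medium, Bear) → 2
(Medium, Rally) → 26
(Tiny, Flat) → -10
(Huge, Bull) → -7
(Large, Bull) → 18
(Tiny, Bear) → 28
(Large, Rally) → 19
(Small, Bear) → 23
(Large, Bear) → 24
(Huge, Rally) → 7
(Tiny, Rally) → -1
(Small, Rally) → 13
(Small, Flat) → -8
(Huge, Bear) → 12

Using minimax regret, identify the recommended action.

Column bests: Bear=28, Flat=24, Bull=25, Rally=26.
Tiny regrets: 0, 34, 28, 27 → max 34
Small regrets: 5, 32, 16, 13 → max 32
Medium regrets: 26, 3, 0, 0 → max 26
Large regrets: 4, 0, 7, 7 → max 7
Huge regrets: 16, 2, 32, 19 → max 32
Smallest max regret = 7 → Large.

Large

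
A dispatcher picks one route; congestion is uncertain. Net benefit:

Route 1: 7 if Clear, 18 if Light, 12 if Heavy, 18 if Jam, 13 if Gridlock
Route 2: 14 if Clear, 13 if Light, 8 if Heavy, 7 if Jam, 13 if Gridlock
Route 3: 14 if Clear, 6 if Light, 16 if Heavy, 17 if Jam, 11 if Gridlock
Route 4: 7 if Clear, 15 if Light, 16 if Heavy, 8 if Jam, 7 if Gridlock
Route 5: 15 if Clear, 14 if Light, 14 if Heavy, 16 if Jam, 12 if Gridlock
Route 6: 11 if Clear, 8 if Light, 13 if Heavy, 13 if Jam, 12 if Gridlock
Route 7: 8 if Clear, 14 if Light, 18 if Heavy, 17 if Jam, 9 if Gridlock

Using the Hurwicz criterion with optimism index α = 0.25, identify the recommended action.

Route 5

Route 1: 0.25·18 + 0.75·7 = 9.75
Route 2: 0.25·14 + 0.75·7 = 8.75
Route 3: 0.25·17 + 0.75·6 = 8.75
Route 4: 0.25·16 + 0.75·7 = 9.25
Route 5: 0.25·16 + 0.75·12 = 13
Route 6: 0.25·13 + 0.75·8 = 9.25
Route 7: 0.25·18 + 0.75·8 = 10.5
Highest Hurwicz score = 13 → Route 5.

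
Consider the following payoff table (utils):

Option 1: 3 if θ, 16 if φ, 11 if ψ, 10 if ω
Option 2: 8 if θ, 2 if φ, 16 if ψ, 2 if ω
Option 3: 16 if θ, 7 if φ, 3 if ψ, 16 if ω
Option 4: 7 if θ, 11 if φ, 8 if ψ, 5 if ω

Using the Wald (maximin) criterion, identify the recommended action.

Row minima: Option 1=3, Option 2=2, Option 3=3, Option 4=5
Best worst-case = 5 → Option 4.

Option 4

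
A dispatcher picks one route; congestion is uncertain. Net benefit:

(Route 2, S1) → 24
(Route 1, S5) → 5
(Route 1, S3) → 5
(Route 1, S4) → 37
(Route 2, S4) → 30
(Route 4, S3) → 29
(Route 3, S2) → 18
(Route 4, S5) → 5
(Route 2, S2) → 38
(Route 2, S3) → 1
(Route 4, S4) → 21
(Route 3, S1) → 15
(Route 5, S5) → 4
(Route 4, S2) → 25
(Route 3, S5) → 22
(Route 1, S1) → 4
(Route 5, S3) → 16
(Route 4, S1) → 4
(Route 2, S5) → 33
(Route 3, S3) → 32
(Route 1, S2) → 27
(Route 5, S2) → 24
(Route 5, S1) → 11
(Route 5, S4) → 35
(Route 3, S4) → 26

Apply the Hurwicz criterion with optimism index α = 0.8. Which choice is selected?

Route 1: 0.8·37 + 0.2·4 = 30.4
Route 2: 0.8·38 + 0.2·1 = 30.6
Route 3: 0.8·32 + 0.2·15 = 28.6
Route 4: 0.8·29 + 0.2·4 = 24
Route 5: 0.8·35 + 0.2·4 = 28.8
Highest Hurwicz score = 30.6 → Route 2.

Route 2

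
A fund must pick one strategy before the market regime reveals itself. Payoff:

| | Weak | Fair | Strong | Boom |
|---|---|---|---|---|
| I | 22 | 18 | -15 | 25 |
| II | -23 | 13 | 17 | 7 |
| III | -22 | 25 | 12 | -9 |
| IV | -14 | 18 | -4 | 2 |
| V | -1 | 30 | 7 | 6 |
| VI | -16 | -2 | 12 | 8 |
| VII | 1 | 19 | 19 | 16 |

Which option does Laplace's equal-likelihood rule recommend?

VII

Row averages: I=12.5, II=3.5, III=1.5, IV=0.5, V=10.5, VI=0.5, VII=13.75
Highest average = 13.75 → VII.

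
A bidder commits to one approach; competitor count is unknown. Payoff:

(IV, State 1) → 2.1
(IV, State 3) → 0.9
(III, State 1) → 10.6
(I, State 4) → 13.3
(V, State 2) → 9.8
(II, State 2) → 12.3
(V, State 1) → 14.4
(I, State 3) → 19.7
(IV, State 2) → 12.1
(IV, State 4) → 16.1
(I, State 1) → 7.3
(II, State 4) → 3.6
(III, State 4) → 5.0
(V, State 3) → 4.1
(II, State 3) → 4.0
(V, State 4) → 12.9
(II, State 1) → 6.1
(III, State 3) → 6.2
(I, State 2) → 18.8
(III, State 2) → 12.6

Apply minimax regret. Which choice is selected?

Column bests: State 1=14.4, State 2=18.8, State 3=19.7, State 4=16.1.
I regrets: 7.1, 0.0, 0.0, 2.8 → max 7.1
II regrets: 8.3, 6.5, 15.7, 12.5 → max 15.7
III regrets: 3.8, 6.2, 13.5, 11.1 → max 13.5
IV regrets: 12.3, 6.7, 18.8, 0.0 → max 18.8
V regrets: 0.0, 9.0, 15.6, 3.2 → max 15.6
Smallest max regret = 7.1 → I.

I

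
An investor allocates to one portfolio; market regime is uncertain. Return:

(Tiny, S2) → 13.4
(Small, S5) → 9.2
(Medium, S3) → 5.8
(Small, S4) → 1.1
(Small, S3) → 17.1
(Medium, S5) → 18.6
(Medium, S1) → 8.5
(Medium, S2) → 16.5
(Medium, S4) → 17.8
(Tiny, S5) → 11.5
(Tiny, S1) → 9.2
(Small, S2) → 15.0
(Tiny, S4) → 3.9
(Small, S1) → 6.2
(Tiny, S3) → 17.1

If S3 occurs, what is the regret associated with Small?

Best payoff under S3 is 17.1.
Regret = 17.1 − 17.1 = 0.0.

0.0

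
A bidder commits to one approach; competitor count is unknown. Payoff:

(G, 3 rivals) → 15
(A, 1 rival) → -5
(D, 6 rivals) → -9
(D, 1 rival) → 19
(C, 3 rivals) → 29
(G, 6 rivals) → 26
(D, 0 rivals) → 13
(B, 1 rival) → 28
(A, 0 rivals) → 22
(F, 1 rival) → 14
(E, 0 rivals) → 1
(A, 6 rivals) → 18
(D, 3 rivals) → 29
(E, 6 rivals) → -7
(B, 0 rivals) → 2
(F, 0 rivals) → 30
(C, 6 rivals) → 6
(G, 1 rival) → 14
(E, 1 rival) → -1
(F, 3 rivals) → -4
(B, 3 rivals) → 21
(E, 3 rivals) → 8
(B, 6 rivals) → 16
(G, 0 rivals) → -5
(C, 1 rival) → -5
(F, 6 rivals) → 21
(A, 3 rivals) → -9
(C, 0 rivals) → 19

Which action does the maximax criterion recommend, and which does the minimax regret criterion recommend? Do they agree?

Row maxima: A=22, B=28, C=29, D=29, E=8, F=30, G=26
Best best-case = 30 → F.
Column bests: 0 rivals=30, 1 rival=28, 3 rivals=29, 6 rivals=26.
A regrets: 8, 33, 38, 8 → max 38
B regrets: 28, 0, 8, 10 → max 28
C regrets: 11, 33, 0, 20 → max 33
D regrets: 17, 9, 0, 35 → max 35
E regrets: 29, 29, 21, 33 → max 33
F regrets: 0, 14, 33, 5 → max 33
G regrets: 35, 14, 14, 0 → max 35
Smallest max regret = 28 → B.

maximax → F; minimax regret → B (disagree)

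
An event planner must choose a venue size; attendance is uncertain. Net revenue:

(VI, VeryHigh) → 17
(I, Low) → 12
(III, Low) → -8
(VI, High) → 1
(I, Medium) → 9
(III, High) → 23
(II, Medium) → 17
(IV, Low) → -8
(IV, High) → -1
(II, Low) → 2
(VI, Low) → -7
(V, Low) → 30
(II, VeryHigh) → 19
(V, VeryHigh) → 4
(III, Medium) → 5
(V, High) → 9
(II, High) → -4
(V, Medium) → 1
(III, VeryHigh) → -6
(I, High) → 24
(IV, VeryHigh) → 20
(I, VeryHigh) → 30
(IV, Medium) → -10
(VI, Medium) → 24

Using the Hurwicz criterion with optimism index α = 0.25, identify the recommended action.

I

I: 0.25·30 + 0.75·9 = 14.25
II: 0.25·19 + 0.75·(-4) = 1.75
III: 0.25·23 + 0.75·(-8) = -0.25
IV: 0.25·20 + 0.75·(-10) = -2.5
V: 0.25·30 + 0.75·1 = 8.25
VI: 0.25·24 + 0.75·(-7) = 0.75
Highest Hurwicz score = 14.25 → I.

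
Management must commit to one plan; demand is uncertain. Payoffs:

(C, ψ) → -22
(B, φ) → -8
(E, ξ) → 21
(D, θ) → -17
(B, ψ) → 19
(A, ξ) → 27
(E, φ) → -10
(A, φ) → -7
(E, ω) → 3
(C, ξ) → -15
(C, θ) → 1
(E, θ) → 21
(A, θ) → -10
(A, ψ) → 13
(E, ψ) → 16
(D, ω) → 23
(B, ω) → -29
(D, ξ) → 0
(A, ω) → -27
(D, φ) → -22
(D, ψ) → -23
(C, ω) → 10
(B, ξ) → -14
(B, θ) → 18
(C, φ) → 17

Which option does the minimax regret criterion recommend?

E

Column bests: θ=21, φ=17, ψ=19, ω=23, ξ=27.
A regrets: 31, 24, 6, 50, 0 → max 50
B regrets: 3, 25, 0, 52, 41 → max 52
C regrets: 20, 0, 41, 13, 42 → max 42
D regrets: 38, 39, 42, 0, 27 → max 42
E regrets: 0, 27, 3, 20, 6 → max 27
Smallest max regret = 27 → E.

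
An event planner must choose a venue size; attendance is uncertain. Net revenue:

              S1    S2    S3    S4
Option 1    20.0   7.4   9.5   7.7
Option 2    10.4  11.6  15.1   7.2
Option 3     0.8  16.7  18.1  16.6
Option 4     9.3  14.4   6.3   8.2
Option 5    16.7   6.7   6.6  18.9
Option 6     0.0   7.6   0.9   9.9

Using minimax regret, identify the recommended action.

Column bests: S1=20.0, S2=16.7, S3=18.1, S4=18.9.
Option 1 regrets: 0.0, 9.3, 8.6, 11.2 → max 11.2
Option 2 regrets: 9.6, 5.1, 3.0, 11.7 → max 11.7
Option 3 regrets: 19.2, 0.0, 0.0, 2.3 → max 19.2
Option 4 regrets: 10.7, 2.3, 11.8, 10.7 → max 11.8
Option 5 regrets: 3.3, 10.0, 11.5, 0.0 → max 11.5
Option 6 regrets: 20.0, 9.1, 17.2, 9.0 → max 20.0
Smallest max regret = 11.2 → Option 1.

Option 1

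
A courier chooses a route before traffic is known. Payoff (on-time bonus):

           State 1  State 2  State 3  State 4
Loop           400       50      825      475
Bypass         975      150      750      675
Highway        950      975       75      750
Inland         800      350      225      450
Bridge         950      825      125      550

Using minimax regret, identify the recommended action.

Column bests: State 1=975, State 2=975, State 3=825, State 4=750.
Loop regrets: 575, 925, 0, 275 → max 925
Bypass regrets: 0, 825, 75, 75 → max 825
Highway regrets: 25, 0, 750, 0 → max 750
Inland regrets: 175, 625, 600, 300 → max 625
Bridge regrets: 25, 150, 700, 200 → max 700
Smallest max regret = 625 → Inland.

Inland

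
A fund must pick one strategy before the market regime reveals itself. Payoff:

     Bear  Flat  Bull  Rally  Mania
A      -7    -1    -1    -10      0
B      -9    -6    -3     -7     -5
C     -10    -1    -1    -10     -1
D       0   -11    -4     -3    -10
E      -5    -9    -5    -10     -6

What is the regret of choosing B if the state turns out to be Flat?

5

Best payoff under Flat is -1.
Regret = -1 − (-6) = 5.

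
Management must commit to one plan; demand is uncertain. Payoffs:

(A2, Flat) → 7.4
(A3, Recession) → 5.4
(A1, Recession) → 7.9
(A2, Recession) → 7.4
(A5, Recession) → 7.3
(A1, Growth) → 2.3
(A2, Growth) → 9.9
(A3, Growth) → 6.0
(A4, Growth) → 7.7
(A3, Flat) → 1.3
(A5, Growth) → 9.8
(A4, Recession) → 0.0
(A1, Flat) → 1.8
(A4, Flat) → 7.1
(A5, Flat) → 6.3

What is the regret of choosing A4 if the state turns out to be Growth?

Best payoff under Growth is 9.9.
Regret = 9.9 − 7.7 = 2.2.

2.2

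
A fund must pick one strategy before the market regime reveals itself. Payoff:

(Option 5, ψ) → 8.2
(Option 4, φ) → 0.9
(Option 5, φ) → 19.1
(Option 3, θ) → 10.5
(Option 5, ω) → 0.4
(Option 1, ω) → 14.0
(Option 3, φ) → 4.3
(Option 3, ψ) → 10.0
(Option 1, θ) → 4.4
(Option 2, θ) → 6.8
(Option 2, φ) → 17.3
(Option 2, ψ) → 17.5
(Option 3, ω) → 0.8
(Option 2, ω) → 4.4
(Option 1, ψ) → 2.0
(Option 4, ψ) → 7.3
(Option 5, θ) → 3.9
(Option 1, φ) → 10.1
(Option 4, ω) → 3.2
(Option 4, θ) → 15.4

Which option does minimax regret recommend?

Option 2

Column bests: θ=15.4, φ=19.1, ψ=17.5, ω=14.0.
Option 1 regrets: 11.0, 9.0, 15.5, 0.0 → max 15.5
Option 2 regrets: 8.6, 1.8, 0.0, 9.6 → max 9.6
Option 3 regrets: 4.9, 14.8, 7.5, 13.2 → max 14.8
Option 4 regrets: 0.0, 18.2, 10.2, 10.8 → max 18.2
Option 5 regrets: 11.5, 0.0, 9.3, 13.6 → max 13.6
Smallest max regret = 9.6 → Option 2.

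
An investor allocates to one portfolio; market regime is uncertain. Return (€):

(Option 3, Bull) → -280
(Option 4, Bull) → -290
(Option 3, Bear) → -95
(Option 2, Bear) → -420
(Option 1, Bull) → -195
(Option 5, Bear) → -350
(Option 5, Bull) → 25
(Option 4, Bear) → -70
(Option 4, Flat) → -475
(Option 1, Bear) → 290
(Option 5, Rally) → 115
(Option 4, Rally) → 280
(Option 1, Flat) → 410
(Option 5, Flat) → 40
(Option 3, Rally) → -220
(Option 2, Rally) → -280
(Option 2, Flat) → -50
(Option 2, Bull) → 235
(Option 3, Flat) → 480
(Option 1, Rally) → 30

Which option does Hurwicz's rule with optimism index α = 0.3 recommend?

Option 1: 0.3·410 + 0.7·(-195) = -13.5
Option 2: 0.3·235 + 0.7·(-420) = -223.5
Option 3: 0.3·480 + 0.7·(-280) = -52
Option 4: 0.3·280 + 0.7·(-475) = -248.5
Option 5: 0.3·115 + 0.7·(-350) = -210.5
Highest Hurwicz score = -13.5 → Option 1.

Option 1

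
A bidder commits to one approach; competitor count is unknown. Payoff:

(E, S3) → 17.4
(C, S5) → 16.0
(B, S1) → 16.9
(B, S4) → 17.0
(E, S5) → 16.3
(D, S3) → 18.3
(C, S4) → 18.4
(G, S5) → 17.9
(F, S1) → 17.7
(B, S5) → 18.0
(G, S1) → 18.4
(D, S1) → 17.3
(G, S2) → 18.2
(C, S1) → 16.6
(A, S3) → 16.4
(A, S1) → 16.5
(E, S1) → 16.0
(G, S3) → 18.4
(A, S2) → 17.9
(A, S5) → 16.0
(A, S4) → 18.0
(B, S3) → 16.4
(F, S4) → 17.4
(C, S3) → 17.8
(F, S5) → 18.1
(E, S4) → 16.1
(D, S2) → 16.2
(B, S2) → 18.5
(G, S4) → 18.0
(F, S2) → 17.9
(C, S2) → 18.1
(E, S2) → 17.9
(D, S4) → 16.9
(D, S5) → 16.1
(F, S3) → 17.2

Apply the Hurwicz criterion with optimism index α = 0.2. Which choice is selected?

A: 0.2·18.0 + 0.8·16.0 = 16.4
B: 0.2·18.5 + 0.8·16.4 = 16.82
C: 0.2·18.4 + 0.8·16.0 = 16.48
D: 0.2·18.3 + 0.8·16.1 = 16.54
E: 0.2·17.9 + 0.8·16.0 = 16.38
F: 0.2·18.1 + 0.8·17.2 = 17.38
G: 0.2·18.4 + 0.8·17.9 = 18
Highest Hurwicz score = 18 → G.

G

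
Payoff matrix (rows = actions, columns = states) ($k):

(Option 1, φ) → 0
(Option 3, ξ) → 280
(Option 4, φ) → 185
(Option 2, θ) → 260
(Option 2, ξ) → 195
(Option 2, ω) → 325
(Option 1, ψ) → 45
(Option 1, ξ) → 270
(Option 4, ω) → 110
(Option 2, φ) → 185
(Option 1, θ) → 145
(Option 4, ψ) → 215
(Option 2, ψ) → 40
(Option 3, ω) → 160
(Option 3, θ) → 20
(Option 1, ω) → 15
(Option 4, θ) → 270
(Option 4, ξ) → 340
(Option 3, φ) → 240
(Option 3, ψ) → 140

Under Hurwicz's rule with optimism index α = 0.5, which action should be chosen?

Option 4

Option 1: 0.5·270 + 0.5·0 = 135
Option 2: 0.5·325 + 0.5·40 = 182.5
Option 3: 0.5·280 + 0.5·20 = 150
Option 4: 0.5·340 + 0.5·110 = 225
Highest Hurwicz score = 225 → Option 4.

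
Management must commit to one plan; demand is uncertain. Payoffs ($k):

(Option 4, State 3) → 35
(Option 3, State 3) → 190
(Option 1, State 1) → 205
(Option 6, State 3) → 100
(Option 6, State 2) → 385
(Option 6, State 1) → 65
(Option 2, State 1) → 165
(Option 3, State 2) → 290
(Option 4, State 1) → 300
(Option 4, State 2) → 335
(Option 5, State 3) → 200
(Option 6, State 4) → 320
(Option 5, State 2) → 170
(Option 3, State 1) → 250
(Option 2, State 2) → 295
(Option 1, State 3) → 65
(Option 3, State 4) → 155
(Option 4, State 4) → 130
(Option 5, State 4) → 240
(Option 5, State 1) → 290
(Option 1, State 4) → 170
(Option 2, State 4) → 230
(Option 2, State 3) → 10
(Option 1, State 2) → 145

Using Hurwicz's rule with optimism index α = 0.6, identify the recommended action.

Option 6

Option 1: 0.6·205 + 0.4·65 = 149
Option 2: 0.6·295 + 0.4·10 = 181
Option 3: 0.6·290 + 0.4·155 = 236
Option 4: 0.6·335 + 0.4·35 = 215
Option 5: 0.6·290 + 0.4·170 = 242
Option 6: 0.6·385 + 0.4·65 = 257
Highest Hurwicz score = 257 → Option 6.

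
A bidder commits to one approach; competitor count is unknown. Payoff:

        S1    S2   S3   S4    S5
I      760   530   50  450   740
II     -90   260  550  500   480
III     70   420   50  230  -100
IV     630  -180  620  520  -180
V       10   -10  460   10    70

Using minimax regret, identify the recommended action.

Column bests: S1=760, S2=530, S3=620, S4=520, S5=740.
I regrets: 0, 0, 570, 70, 0 → max 570
II regrets: 850, 270, 70, 20, 260 → max 850
III regrets: 690, 110, 570, 290, 840 → max 840
IV regrets: 130, 710, 0, 0, 920 → max 920
V regrets: 750, 540, 160, 510, 670 → max 750
Smallest max regret = 570 → I.

I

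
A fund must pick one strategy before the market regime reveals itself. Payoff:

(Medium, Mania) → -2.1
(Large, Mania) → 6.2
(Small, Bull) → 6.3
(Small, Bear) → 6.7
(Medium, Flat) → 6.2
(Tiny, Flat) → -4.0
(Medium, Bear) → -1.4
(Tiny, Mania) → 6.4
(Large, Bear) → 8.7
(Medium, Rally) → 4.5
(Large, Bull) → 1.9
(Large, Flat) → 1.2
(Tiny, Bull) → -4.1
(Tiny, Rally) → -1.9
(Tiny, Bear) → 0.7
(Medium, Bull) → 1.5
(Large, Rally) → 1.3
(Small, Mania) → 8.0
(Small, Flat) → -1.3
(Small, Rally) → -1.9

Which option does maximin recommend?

Large

Row minima: Tiny=-4.1, Small=-1.9, Medium=-2.1, Large=1.2
Best worst-case = 1.2 → Large.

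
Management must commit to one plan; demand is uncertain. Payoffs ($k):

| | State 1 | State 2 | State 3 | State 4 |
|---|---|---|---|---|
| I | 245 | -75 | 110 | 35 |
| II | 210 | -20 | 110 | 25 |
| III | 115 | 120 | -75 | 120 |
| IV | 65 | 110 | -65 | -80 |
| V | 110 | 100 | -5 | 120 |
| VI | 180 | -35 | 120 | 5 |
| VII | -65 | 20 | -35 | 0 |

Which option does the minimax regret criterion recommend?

Column bests: State 1=245, State 2=120, State 3=120, State 4=120.
I regrets: 0, 195, 10, 85 → max 195
II regrets: 35, 140, 10, 95 → max 140
III regrets: 130, 0, 195, 0 → max 195
IV regrets: 180, 10, 185, 200 → max 200
V regrets: 135, 20, 125, 0 → max 135
VI regrets: 65, 155, 0, 115 → max 155
VII regrets: 310, 100, 155, 120 → max 310
Smallest max regret = 135 → V.

V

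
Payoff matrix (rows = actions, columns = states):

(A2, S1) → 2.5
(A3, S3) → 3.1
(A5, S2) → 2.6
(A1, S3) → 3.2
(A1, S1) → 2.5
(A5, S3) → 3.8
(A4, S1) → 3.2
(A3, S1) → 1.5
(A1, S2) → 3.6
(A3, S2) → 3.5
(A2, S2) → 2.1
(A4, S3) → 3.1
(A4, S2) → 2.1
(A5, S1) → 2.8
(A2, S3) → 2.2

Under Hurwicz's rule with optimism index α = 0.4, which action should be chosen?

A1: 0.4·3.6 + 0.6·2.5 = 2.94
A2: 0.4·2.5 + 0.6·2.1 = 2.26
A3: 0.4·3.5 + 0.6·1.5 = 2.3
A4: 0.4·3.2 + 0.6·2.1 = 2.54
A5: 0.4·3.8 + 0.6·2.6 = 3.08
Highest Hurwicz score = 3.08 → A5.

A5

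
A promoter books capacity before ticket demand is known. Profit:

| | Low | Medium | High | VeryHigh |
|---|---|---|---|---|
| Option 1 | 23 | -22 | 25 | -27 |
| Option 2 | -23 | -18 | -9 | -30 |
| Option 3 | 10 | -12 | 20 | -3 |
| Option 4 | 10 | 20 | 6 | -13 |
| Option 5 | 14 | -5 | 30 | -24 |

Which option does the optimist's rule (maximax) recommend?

Row maxima: Option 1=25, Option 2=-9, Option 3=20, Option 4=20, Option 5=30
Best best-case = 30 → Option 5.

Option 5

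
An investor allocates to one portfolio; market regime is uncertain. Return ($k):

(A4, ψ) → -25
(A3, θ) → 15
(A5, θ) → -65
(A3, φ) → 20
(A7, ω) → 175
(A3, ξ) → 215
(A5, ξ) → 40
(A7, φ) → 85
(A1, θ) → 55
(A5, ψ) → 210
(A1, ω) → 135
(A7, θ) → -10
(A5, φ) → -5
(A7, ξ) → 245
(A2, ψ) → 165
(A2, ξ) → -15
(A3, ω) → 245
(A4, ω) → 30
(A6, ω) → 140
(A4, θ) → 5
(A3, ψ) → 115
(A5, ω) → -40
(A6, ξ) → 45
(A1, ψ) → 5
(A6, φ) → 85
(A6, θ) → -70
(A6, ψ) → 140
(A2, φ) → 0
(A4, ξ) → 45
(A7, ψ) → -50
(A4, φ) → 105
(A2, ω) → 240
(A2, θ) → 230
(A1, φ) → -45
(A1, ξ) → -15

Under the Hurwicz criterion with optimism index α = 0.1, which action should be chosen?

A1: 0.1·135 + 0.9·(-45) = -27
A2: 0.1·240 + 0.9·(-15) = 10.5
A3: 0.1·245 + 0.9·15 = 38
A4: 0.1·105 + 0.9·(-25) = -12
A5: 0.1·210 + 0.9·(-65) = -37.5
A6: 0.1·140 + 0.9·(-70) = -49
A7: 0.1·245 + 0.9·(-50) = -20.5
Highest Hurwicz score = 38 → A3.

A3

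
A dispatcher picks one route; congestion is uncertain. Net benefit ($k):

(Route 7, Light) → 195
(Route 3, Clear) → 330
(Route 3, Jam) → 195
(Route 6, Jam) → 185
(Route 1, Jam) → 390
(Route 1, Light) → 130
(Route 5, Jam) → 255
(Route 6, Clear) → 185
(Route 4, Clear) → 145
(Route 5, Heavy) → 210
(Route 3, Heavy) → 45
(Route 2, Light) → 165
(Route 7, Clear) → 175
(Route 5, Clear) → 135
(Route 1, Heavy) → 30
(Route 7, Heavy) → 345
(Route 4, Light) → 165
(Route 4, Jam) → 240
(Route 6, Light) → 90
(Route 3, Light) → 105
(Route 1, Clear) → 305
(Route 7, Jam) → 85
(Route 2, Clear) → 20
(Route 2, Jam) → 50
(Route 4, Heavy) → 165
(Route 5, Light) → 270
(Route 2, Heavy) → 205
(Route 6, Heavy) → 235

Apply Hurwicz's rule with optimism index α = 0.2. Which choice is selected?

Route 4

Route 1: 0.2·390 + 0.8·30 = 102
Route 2: 0.2·205 + 0.8·20 = 57
Route 3: 0.2·330 + 0.8·45 = 102
Route 4: 0.2·240 + 0.8·145 = 164
Route 5: 0.2·270 + 0.8·135 = 162
Route 6: 0.2·235 + 0.8·90 = 119
Route 7: 0.2·345 + 0.8·85 = 137
Highest Hurwicz score = 164 → Route 4.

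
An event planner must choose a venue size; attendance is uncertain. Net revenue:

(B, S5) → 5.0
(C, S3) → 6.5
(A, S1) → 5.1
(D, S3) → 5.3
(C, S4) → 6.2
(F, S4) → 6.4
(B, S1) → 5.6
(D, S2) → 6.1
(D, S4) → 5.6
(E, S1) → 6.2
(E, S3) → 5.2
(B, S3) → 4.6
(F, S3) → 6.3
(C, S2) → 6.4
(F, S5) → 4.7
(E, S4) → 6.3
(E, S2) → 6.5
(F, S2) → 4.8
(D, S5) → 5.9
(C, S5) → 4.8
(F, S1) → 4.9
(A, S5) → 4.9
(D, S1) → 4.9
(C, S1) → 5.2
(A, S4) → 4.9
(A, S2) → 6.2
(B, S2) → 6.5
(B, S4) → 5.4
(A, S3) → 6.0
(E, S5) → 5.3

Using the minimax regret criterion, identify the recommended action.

Column bests: S1=6.2, S2=6.5, S3=6.5, S4=6.4, S5=5.9.
A regrets: 1.1, 0.3, 0.5, 1.5, 1.0 → max 1.5
B regrets: 0.6, 0.0, 1.9, 1.0, 0.9 → max 1.9
C regrets: 1.0, 0.1, 0.0, 0.2, 1.1 → max 1.1
D regrets: 1.3, 0.4, 1.2, 0.8, 0.0 → max 1.3
E regrets: 0.0, 0.0, 1.3, 0.1, 0.6 → max 1.3
F regrets: 1.3, 1.7, 0.2, 0.0, 1.2 → max 1.7
Smallest max regret = 1.1 → C.

C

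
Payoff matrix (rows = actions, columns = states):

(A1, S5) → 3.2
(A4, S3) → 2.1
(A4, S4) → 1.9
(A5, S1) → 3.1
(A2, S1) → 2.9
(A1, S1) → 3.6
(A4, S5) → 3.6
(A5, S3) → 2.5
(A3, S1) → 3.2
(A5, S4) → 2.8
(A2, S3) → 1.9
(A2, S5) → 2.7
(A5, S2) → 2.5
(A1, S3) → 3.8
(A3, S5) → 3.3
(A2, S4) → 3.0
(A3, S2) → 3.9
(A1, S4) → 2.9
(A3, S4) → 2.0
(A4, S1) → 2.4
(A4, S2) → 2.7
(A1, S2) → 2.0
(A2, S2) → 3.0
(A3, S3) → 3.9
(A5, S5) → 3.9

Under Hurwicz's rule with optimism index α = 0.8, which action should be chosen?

A1: 0.8·3.8 + 0.2·2.0 = 3.44
A2: 0.8·3.0 + 0.2·1.9 = 2.78
A3: 0.8·3.9 + 0.2·2.0 = 3.52
A4: 0.8·3.6 + 0.2·1.9 = 3.26
A5: 0.8·3.9 + 0.2·2.5 = 3.62
Highest Hurwicz score = 3.62 → A5.

A5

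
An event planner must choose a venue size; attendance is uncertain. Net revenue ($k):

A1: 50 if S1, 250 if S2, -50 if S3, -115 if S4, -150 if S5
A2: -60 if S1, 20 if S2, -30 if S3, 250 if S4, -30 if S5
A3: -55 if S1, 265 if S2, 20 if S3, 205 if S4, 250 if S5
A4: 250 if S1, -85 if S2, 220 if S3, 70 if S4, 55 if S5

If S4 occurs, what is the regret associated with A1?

365

Best payoff under S4 is 250.
Regret = 250 − (-115) = 365.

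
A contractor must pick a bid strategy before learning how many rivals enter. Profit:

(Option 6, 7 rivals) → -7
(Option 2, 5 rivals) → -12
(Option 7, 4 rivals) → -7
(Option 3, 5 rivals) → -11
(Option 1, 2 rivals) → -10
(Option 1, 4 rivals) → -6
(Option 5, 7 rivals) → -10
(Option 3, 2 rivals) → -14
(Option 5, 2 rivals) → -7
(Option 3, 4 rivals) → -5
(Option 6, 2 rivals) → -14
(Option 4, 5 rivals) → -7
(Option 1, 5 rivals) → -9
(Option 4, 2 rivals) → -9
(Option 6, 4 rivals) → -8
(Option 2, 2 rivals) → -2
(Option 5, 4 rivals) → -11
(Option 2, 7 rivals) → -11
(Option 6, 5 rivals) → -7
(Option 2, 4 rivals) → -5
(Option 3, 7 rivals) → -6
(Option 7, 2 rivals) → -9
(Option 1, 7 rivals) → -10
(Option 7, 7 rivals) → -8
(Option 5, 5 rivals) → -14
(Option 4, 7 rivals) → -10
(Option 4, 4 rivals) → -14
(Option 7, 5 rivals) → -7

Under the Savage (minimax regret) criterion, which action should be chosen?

Option 2

Column bests: 2 rivals=-2, 4 rivals=-5, 5 rivals=-7, 7 rivals=-6.
Option 1 regrets: 8, 1, 2, 4 → max 8
Option 2 regrets: 0, 0, 5, 5 → max 5
Option 3 regrets: 12, 0, 4, 0 → max 12
Option 4 regrets: 7, 9, 0, 4 → max 9
Option 5 regrets: 5, 6, 7, 4 → max 7
Option 6 regrets: 12, 3, 0, 1 → max 12
Option 7 regrets: 7, 2, 0, 2 → max 7
Smallest max regret = 5 → Option 2.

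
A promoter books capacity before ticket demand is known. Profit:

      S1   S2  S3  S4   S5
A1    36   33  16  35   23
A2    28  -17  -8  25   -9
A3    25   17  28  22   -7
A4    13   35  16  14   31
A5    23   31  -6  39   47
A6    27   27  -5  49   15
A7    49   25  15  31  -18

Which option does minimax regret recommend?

A1

Column bests: S1=49, S2=35, S3=28, S4=49, S5=47.
A1 regrets: 13, 2, 12, 14, 24 → max 24
A2 regrets: 21, 52, 36, 24, 56 → max 56
A3 regrets: 24, 18, 0, 27, 54 → max 54
A4 regrets: 36, 0, 12, 35, 16 → max 36
A5 regrets: 26, 4, 34, 10, 0 → max 34
A6 regrets: 22, 8, 33, 0, 32 → max 33
A7 regrets: 0, 10, 13, 18, 65 → max 65
Smallest max regret = 24 → A1.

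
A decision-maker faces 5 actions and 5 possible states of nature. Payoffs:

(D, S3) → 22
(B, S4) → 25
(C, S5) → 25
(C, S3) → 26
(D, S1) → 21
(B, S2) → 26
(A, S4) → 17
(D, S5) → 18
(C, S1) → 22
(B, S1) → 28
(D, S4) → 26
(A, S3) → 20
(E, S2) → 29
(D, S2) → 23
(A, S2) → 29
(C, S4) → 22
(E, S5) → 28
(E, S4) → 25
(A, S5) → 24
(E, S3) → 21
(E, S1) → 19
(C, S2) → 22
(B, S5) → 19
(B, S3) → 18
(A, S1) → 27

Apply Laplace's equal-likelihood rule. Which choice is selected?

E

Row averages: A=23.4, B=23.2, C=23.4, D=22, E=24.4
Highest average = 24.4 → E.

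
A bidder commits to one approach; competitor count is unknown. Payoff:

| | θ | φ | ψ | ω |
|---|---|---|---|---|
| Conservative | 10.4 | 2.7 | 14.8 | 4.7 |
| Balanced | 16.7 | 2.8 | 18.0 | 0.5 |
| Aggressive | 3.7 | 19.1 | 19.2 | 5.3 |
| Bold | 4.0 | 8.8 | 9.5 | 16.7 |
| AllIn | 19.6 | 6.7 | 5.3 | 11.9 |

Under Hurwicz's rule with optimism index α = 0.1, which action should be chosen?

AllIn

Conservative: 0.1·14.8 + 0.9·2.7 = 3.91
Balanced: 0.1·18.0 + 0.9·0.5 = 2.25
Aggressive: 0.1·19.2 + 0.9·3.7 = 5.25
Bold: 0.1·16.7 + 0.9·4.0 = 5.27
AllIn: 0.1·19.6 + 0.9·5.3 = 6.73
Highest Hurwicz score = 6.73 → AllIn.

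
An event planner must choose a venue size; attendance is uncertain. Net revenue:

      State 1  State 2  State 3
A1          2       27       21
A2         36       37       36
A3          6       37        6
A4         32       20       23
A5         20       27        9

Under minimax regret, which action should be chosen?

A2

Column bests: State 1=36, State 2=37, State 3=36.
A1 regrets: 34, 10, 15 → max 34
A2 regrets: 0, 0, 0 → max 0
A3 regrets: 30, 0, 30 → max 30
A4 regrets: 4, 17, 13 → max 17
A5 regrets: 16, 10, 27 → max 27
Smallest max regret = 0 → A2.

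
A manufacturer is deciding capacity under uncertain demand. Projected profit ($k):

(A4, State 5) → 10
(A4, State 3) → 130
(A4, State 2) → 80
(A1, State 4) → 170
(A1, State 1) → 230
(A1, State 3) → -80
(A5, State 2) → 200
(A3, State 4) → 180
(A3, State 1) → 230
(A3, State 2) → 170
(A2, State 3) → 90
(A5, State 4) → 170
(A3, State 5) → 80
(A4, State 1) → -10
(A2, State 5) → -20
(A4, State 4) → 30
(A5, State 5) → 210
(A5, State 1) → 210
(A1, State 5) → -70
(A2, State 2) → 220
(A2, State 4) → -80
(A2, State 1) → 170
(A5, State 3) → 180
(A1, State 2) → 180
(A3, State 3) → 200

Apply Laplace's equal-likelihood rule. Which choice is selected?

Row averages: A1=86, A2=76, A3=172, A4=48, A5=194
Highest average = 194 → A5.

A5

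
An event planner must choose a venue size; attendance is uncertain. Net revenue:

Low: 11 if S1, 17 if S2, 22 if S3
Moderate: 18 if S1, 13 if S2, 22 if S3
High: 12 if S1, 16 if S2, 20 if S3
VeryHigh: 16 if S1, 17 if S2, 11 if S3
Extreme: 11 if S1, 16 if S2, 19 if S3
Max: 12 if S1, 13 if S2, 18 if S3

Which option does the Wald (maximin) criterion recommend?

Moderate

Row minima: Low=11, Moderate=13, High=12, VeryHigh=11, Extreme=11, Max=12
Best worst-case = 13 → Moderate.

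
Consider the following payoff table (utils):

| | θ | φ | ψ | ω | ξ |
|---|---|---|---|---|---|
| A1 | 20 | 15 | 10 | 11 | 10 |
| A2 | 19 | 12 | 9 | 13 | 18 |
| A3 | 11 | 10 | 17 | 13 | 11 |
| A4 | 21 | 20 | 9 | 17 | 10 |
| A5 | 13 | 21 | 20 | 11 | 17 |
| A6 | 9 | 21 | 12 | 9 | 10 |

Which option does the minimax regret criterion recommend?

A5

Column bests: θ=21, φ=21, ψ=20, ω=17, ξ=18.
A1 regrets: 1, 6, 10, 6, 8 → max 10
A2 regrets: 2, 9, 11, 4, 0 → max 11
A3 regrets: 10, 11, 3, 4, 7 → max 11
A4 regrets: 0, 1, 11, 0, 8 → max 11
A5 regrets: 8, 0, 0, 6, 1 → max 8
A6 regrets: 12, 0, 8, 8, 8 → max 12
Smallest max regret = 8 → A5.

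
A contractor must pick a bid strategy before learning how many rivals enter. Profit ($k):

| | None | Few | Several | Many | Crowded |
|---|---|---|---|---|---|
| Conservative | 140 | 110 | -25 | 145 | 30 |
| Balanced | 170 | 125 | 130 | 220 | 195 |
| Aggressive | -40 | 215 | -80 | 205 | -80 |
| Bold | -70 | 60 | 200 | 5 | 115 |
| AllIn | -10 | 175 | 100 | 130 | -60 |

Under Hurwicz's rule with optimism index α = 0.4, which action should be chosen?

Balanced

Conservative: 0.4·145 + 0.6·(-25) = 43
Balanced: 0.4·220 + 0.6·125 = 163
Aggressive: 0.4·215 + 0.6·(-80) = 38
Bold: 0.4·200 + 0.6·(-70) = 38
AllIn: 0.4·175 + 0.6·(-60) = 34
Highest Hurwicz score = 163 → Balanced.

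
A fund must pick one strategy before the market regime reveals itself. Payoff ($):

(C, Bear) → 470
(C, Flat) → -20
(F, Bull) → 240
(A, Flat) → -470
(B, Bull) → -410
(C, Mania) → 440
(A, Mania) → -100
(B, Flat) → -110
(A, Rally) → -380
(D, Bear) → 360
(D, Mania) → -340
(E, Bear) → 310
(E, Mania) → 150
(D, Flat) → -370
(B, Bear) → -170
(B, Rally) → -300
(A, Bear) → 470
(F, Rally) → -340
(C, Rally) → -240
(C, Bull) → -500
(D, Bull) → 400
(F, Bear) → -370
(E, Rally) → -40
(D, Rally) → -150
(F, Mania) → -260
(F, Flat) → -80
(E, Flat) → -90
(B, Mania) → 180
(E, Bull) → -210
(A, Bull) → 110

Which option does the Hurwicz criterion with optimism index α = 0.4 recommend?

A: 0.4·470 + 0.6·(-470) = -94
B: 0.4·180 + 0.6·(-410) = -174
C: 0.4·470 + 0.6·(-500) = -112
D: 0.4·400 + 0.6·(-370) = -62
E: 0.4·310 + 0.6·(-210) = -2
F: 0.4·240 + 0.6·(-370) = -126
Highest Hurwicz score = -2 → E.

E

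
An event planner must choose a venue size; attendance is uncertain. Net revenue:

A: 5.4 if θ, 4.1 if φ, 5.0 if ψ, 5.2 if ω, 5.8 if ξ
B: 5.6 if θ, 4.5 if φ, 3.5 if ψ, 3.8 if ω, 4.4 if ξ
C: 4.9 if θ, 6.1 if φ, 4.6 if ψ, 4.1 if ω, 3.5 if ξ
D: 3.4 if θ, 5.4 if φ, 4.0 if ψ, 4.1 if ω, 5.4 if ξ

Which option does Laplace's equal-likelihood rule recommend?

A

Row averages: A=5.1, B=4.36, C=4.64, D=4.46
Highest average = 5.1 → A.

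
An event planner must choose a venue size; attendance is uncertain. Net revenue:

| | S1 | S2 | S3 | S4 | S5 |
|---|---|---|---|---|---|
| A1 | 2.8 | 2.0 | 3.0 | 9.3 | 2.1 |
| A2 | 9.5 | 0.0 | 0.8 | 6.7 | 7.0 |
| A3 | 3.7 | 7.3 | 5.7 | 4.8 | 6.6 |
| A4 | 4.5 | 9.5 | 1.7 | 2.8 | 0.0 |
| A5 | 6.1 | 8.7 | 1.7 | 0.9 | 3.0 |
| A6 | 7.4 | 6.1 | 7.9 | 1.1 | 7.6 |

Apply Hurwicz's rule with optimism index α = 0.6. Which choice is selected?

A1: 0.6·9.3 + 0.4·2.0 = 6.38
A2: 0.6·9.5 + 0.4·0.0 = 5.7
A3: 0.6·7.3 + 0.4·3.7 = 5.86
A4: 0.6·9.5 + 0.4·0.0 = 5.7
A5: 0.6·8.7 + 0.4·0.9 = 5.58
A6: 0.6·7.9 + 0.4·1.1 = 5.18
Highest Hurwicz score = 6.38 → A1.

A1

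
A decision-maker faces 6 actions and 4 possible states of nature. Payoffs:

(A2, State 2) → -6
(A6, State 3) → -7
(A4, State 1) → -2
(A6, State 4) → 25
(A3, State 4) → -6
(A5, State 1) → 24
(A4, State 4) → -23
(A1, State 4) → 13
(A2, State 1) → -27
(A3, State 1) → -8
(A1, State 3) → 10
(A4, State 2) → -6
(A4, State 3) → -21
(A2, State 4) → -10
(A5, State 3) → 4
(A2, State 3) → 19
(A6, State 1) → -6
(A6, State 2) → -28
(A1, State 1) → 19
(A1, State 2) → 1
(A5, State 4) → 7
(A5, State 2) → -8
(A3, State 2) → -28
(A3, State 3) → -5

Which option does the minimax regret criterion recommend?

A1

Column bests: State 1=24, State 2=1, State 3=19, State 4=25.
A1 regrets: 5, 0, 9, 12 → max 12
A2 regrets: 51, 7, 0, 35 → max 51
A3 regrets: 32, 29, 24, 31 → max 32
A4 regrets: 26, 7, 40, 48 → max 48
A5 regrets: 0, 9, 15, 18 → max 18
A6 regrets: 30, 29, 26, 0 → max 30
Smallest max regret = 12 → A1.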